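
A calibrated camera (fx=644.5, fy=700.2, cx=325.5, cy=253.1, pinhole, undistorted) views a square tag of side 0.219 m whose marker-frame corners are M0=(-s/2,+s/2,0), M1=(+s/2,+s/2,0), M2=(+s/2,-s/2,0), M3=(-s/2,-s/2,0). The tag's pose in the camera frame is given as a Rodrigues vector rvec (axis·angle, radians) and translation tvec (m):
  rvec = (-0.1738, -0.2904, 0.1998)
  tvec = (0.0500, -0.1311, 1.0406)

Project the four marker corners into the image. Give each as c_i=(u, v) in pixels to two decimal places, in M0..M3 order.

Intrinsics K: fx=644.5, fy=700.2, cx=325.5, cy=253.1
Marker side s = 0.219 m; corners in marker frame (Z=0):
  M0 = (-0.1095, +0.1095, 0)
  M1 = (+0.1095, +0.1095, 0)
  M2 = (+0.1095, -0.1095, 0)
  M3 = (-0.1095, -0.1095, 0)
rvec = (-0.1738, -0.2904, 0.1998), |rvec| = θ = 0.39301 rad = 22.518°
Rodrigues: sinθ=0.38297, 1−cosθ=0.07624; R = I + sinθ·[k]× + (1−cosθ)·[k]×²:
    [+0.93867 -0.16978 -0.30012]
    [+0.21961 +0.96539 +0.14072]
    [+0.26584 -0.19800 +0.94346]
t = (0.0500, -0.1311, 1.0406) m
M0: Pc = R·M0+t = (-0.07138, -0.04944, +0.98981); u = 644.5·(-0.07138)/0.98981 + 325.5 = 279.0248, v = 700.2·(-0.04944)/0.98981 + 253.1 = 218.1275
M1: Pc = R·M1+t = (+0.13419, -0.00134, +1.04803); u = 644.5·(+0.13419)/1.04803 + 325.5 = 408.0239, v = 700.2·(-0.00134)/1.04803 + 253.1 = 252.2027
M2: Pc = R·M2+t = (+0.17138, -0.21276, +1.09139); u = 644.5·(+0.17138)/1.09139 + 325.5 = 426.7026, v = 700.2·(-0.21276)/1.09139 + 253.1 = 116.5986
M3: Pc = R·M3+t = (-0.03419, -0.26086, +1.03317); u = 644.5·(-0.03419)/1.03317 + 325.5 = 304.1701, v = 700.2·(-0.26086)/1.03317 + 253.1 = 76.3123

c0=(279.02, 218.13) c1=(408.02, 252.20) c2=(426.70, 116.60) c3=(304.17, 76.31)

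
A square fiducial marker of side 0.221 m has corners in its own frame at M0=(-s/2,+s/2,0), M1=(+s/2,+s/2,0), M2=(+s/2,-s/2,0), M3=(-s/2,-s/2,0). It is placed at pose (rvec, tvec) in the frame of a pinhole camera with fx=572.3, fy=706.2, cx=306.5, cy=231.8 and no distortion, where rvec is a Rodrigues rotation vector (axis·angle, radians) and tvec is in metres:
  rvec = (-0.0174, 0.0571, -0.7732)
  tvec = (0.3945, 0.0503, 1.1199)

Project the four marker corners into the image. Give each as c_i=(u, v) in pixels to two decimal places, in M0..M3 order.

c0=(506.99, 361.94) c1=(590.11, 264.98) c2=(509.21, 164.93) c3=(427.41, 262.08)

Intrinsics K: fx=572.3, fy=706.2, cx=306.5, cy=231.8
Marker side s = 0.221 m; corners in marker frame (Z=0):
  M0 = (-0.1105, +0.1105, 0)
  M1 = (+0.1105, +0.1105, 0)
  M2 = (+0.1105, -0.1105, 0)
  M3 = (-0.1105, -0.1105, 0)
rvec = (-0.0174, 0.0571, -0.7732), |rvec| = θ = 0.77550 rad = 44.433°
Rodrigues: sinθ=0.70007, 1−cosθ=0.28593; R = I + sinθ·[k]× + (1−cosθ)·[k]×²:
    [+0.71421 +0.69752 +0.05794]
    [-0.69847 +0.71562 -0.00528]
    [-0.04515 -0.03670 +0.99831]
t = (0.3945, 0.0503, 1.1199) m
M0: Pc = R·M0+t = (+0.39266, +0.20656, +1.12083); u = 572.3·(+0.39266)/1.12083 + 306.5 = 506.9908, v = 706.2·(+0.20656)/1.12083 + 231.8 = 361.9446
M1: Pc = R·M1+t = (+0.55050, +0.05220, +1.11086); u = 572.3·(+0.55050)/1.11086 + 306.5 = 590.1097, v = 706.2·(+0.05220)/1.11086 + 231.8 = 264.9819
M2: Pc = R·M2+t = (+0.39634, -0.10596, +1.11897); u = 572.3·(+0.39634)/1.11897 + 306.5 = 509.2120, v = 706.2·(-0.10596)/1.11897 + 231.8 = 164.9286
M3: Pc = R·M3+t = (+0.23850, +0.04840, +1.12894); u = 572.3·(+0.23850)/1.12894 + 306.5 = 427.4052, v = 706.2·(+0.04840)/1.12894 + 231.8 = 262.0791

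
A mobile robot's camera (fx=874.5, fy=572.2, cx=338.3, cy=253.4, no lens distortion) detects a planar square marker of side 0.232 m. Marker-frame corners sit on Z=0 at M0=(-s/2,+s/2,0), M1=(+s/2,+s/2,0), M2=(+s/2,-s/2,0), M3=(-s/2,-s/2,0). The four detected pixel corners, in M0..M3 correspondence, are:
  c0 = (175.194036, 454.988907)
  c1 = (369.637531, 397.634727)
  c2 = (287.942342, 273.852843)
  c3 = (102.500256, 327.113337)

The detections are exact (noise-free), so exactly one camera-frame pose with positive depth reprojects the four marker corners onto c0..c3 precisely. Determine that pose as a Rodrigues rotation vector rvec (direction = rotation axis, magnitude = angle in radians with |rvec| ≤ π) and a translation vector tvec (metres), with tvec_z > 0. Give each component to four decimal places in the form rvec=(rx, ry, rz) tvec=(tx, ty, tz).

Intrinsics K: fx=874.5, fy=572.2, cx=338.3, cy=253.4
Marker side s = 0.232 m; corners in marker frame (Z=0):
  M0 = (-0.1160, +0.1160, 0)
  M1 = (+0.1160, +0.1160, 0)
  M2 = (+0.1160, -0.1160, 0)
  M3 = (-0.1160, -0.1160, 0)
Detected image corners:
  c0 = (175.194036, 454.988907) px
  c1 = (369.637531, 397.634727) px
  c2 = (287.942342, 273.852843) px
  c3 = (102.500256, 327.113337) px
Planar DLT: solve 8×8 A·h = b for H (H[2,2]=1):
  H  [+828.22784 +281.00235 +233.29762]
  H  [-222.61296 +461.76980 +361.64245]
  H  [+0.04280 -0.22166 +1.00000]
B = K⁻¹H; ‖b₁‖=1.016948, ‖b₂‖=1.016948; λ = 2/(‖b₁‖+‖b₂‖) = 0.983335, sign → tz>0 ⇒ λ=+0.983335
r₁ = λ·B[:,0] = (+0.91502,-0.40120,+0.04209); r₂ = λ·B[:,1] = (+0.40030,+0.89009,-0.21797)
r₃ = r₁×r₂ = (+0.04999,+0.21629,+0.97505); SVD([r₁ r₂ r₃]) → R = UVᵀ:
  R  [+0.91502 +0.40030 +0.04999]
  R  [-0.40120 +0.89009 +0.21629]
  R  [+0.04209 -0.21797 +0.97505]
t = (-0.11807, +0.18602, +0.98333) m
tr R = 2.780156; θ = arccos((tr R − 1)/2) = 0.473280 rad = 27.117°
axis k = ((R−Rᵀ)₃₂, (R−Rᵀ)₁₃, (R−Rᵀ)₂₁) / (2 sinθ) = (-0.476365, +0.008665, -0.879205)
rvec = θ·k = (-0.225454, +0.004101, -0.416110)

rvec=(-0.2255, 0.0041, -0.4161) tvec=(-0.1181, 0.1860, 0.9833)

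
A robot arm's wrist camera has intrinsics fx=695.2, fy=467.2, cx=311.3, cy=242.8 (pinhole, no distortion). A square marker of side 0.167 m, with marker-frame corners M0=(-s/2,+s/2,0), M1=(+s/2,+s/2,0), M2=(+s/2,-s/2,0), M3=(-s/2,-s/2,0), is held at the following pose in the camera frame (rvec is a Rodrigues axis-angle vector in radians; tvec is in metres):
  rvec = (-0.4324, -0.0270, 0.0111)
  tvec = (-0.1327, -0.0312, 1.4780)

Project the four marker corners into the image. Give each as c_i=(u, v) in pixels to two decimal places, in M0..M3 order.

Intrinsics K: fx=695.2, fy=467.2, cx=311.3, cy=242.8
Marker side s = 0.167 m; corners in marker frame (Z=0):
  M0 = (-0.0835, +0.0835, 0)
  M1 = (+0.0835, +0.0835, 0)
  M2 = (+0.0835, -0.0835, 0)
  M3 = (-0.0835, -0.0835, 0)
rvec = (-0.4324, -0.0270, 0.0111), |rvec| = θ = 0.43338 rad = 24.831°
Rodrigues: sinθ=0.41994, 1−cosθ=0.09245; R = I + sinθ·[k]× + (1−cosθ)·[k]×²:
    [+0.99958 -0.00501 -0.02853]
    [+0.01650 +0.90791 +0.41884]
    [+0.02380 -0.41914 +0.90761]
t = (-0.1327, -0.0312, 1.4780) m
M0: Pc = R·M0+t = (-0.21658, +0.04323, +1.44101); u = 695.2·(-0.21658)/1.44101 + 311.3 = 206.8120, v = 467.2·(+0.04323)/1.44101 + 242.8 = 256.8166
M1: Pc = R·M1+t = (-0.04965, +0.04599, +1.44499); u = 695.2·(-0.04965)/1.44499 + 311.3 = 287.4113, v = 467.2·(+0.04599)/1.44499 + 242.8 = 257.6691
M2: Pc = R·M2+t = (-0.04882, -0.10563, +1.51499); u = 695.2·(-0.04882)/1.51499 + 311.3 = 288.8989, v = 467.2·(-0.10563)/1.51499 + 242.8 = 210.2245
M3: Pc = R·M3+t = (-0.21575, -0.10839, +1.51101); u = 695.2·(-0.21575)/1.51101 + 311.3 = 212.0372, v = 467.2·(-0.10839)/1.51101 + 242.8 = 209.2867

c0=(206.81, 256.82) c1=(287.41, 257.67) c2=(288.90, 210.22) c3=(212.04, 209.29)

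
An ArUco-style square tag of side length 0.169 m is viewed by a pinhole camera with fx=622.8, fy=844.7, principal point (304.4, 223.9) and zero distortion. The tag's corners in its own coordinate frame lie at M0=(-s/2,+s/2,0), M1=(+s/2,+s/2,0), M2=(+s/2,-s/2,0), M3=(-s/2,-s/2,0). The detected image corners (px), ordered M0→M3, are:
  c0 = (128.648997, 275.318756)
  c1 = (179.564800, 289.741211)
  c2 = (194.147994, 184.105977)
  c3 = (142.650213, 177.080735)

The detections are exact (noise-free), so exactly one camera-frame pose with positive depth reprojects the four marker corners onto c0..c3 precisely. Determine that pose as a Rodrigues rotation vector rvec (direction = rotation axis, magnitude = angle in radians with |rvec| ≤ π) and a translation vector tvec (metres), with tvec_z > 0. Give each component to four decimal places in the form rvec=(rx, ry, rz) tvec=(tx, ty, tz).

rvec=(-0.1219, 0.6184, 0.1444) tvec=(-0.3189, 0.0118, 1.3790)

Intrinsics K: fx=622.8, fy=844.7, cx=304.4, cy=223.9
Marker side s = 0.169 m; corners in marker frame (Z=0):
  M0 = (-0.0845, +0.0845, 0)
  M1 = (+0.0845, +0.0845, 0)
  M2 = (+0.0845, -0.0845, 0)
  M3 = (-0.0845, -0.0845, 0)
Detected image corners:
  c0 = (128.648997, 275.318756) px
  c1 = (179.564800, 289.741211) px
  c2 = (194.147994, 184.105977) px
  c3 = (142.650213, 177.080735) px
Planar DLT: solve 8×8 A·h = b for H (H[2,2]=1):
  H  [+234.63268 -92.74687 +160.36651]
  H  [-34.82514 +590.55942 +231.14950]
  H  [-0.42401 -0.05110 +1.00000]
B = K⁻¹H; ‖b₁‖=0.725179, ‖b₂‖=0.725179; λ = 2/(‖b₁‖+‖b₂‖) = 1.378970, sign → tz>0 ⇒ λ=+1.378970
r₁ = λ·B[:,0] = (+0.80529,+0.09813,-0.58470); r₂ = λ·B[:,1] = (-0.17092,+0.98276,-0.07046)
r₃ = r₁×r₂ = (+0.56771,+0.15668,+0.80818); SVD([r₁ r₂ r₃]) → R = UVᵀ:
  R  [+0.80529 -0.17092 +0.56771]
  R  [+0.09813 +0.98276 +0.15668]
  R  [-0.58470 -0.07046 +0.80818]
t = (-0.31891, +0.01183, +1.37897) m
tr R = 2.596236; θ = arccos((tr R − 1)/2) = 0.646632 rad = 37.049°
axis k = ((R−Rᵀ)₃₂, (R−Rᵀ)₁₃, (R−Rᵀ)₂₁) / (2 sinθ) = (-0.188494, +0.956356, +0.223277)
rvec = θ·k = (-0.121886, +0.618410, +0.144378)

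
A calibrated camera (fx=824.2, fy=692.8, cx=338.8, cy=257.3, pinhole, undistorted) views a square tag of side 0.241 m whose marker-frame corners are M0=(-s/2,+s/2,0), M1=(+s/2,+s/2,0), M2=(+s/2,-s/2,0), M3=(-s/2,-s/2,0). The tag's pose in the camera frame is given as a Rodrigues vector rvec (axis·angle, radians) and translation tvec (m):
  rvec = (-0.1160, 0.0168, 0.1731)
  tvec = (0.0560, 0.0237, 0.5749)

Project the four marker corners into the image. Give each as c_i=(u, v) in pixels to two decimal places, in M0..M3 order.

c0=(216.85, 405.83) c1=(566.07, 458.67) c2=(614.07, 170.19) c3=(280.50, 122.93)

Intrinsics K: fx=824.2, fy=692.8, cx=338.8, cy=257.3
Marker side s = 0.241 m; corners in marker frame (Z=0):
  M0 = (-0.1205, +0.1205, 0)
  M1 = (+0.1205, +0.1205, 0)
  M2 = (+0.1205, -0.1205, 0)
  M3 = (-0.1205, -0.1205, 0)
rvec = (-0.1160, 0.0168, 0.1731), |rvec| = θ = 0.20905 rad = 11.978°
Rodrigues: sinθ=0.20753, 1−cosθ=0.02177; R = I + sinθ·[k]× + (1−cosθ)·[k]×²:
    [+0.98493 -0.17281 +0.00667]
    [+0.17087 +0.97837 +0.11661]
    [-0.02668 -0.11371 +0.99316]
t = (0.0560, 0.0237, 0.5749) m
M0: Pc = R·M0+t = (-0.08351, +0.12100, +0.56441); u = 824.2·(-0.08351)/0.56441 + 338.8 = 216.8548, v = 692.8·(+0.12100)/0.56441 + 257.3 = 405.8281
M1: Pc = R·M1+t = (+0.15386, +0.16218, +0.55798); u = 824.2·(+0.15386)/0.55798 + 338.8 = 566.0680, v = 692.8·(+0.16218)/0.55798 + 257.3 = 458.6694
M2: Pc = R·M2+t = (+0.19551, -0.07360, +0.58539); u = 824.2·(+0.19551)/0.58539 + 338.8 = 614.0674, v = 692.8·(-0.07360)/0.58539 + 257.3 = 170.1909
M3: Pc = R·M3+t = (-0.04186, -0.11478, +0.59182); u = 824.2·(-0.04186)/0.59182 + 338.8 = 280.5027, v = 692.8·(-0.11478)/0.59182 + 257.3 = 122.9308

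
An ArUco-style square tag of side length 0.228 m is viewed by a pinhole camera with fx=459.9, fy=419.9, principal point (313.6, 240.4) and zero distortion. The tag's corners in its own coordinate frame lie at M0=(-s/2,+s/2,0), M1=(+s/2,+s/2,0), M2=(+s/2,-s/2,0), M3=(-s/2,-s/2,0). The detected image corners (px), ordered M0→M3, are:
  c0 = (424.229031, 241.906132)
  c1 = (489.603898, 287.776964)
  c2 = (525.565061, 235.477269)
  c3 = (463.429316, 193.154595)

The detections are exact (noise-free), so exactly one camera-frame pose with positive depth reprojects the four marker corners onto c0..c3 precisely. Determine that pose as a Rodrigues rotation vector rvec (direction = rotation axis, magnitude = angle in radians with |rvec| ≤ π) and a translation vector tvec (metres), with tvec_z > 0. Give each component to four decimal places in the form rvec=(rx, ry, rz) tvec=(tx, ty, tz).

Intrinsics K: fx=459.9, fy=419.9, cx=313.6, cy=240.4
Marker side s = 0.228 m; corners in marker frame (Z=0):
  M0 = (-0.1140, +0.1140, 0)
  M1 = (+0.1140, +0.1140, 0)
  M2 = (+0.1140, -0.1140, 0)
  M3 = (-0.1140, -0.1140, 0)
Detected image corners:
  c0 = (424.229031, 241.906132) px
  c1 = (489.603898, 287.776964) px
  c2 = (525.565061, 235.477269) px
  c3 = (463.429316, 193.154595) px
Planar DLT: solve 8×8 A·h = b for H (H[2,2]=1):
  H  [+243.75252 -291.91055 +476.00639]
  H  [+175.21073 +157.56534 +238.62132]
  H  [-0.07496 -0.26702 +1.00000]
B = K⁻¹H; ‖b₁‖=0.745049, ‖b₂‖=0.745049; λ = 2/(‖b₁‖+‖b₂‖) = 1.342193, sign → tz>0 ⇒ λ=+1.342193
r₁ = λ·B[:,0] = (+0.77999,+0.61766,-0.10061); r₂ = λ·B[:,1] = (-0.60754,+0.70884,-0.35839)
r₃ = r₁×r₂ = (-0.15004,+0.34067,+0.92813); SVD([r₁ r₂ r₃]) → R = UVᵀ:
  R  [+0.77999 -0.60754 -0.15004]
  R  [+0.61766 +0.70884 +0.34067]
  R  [-0.10061 -0.35839 +0.92813]
t = (+0.47397, -0.00569, +1.34219) m
tr R = 2.416955; θ = arccos((tr R − 1)/2) = 0.783458 rad = 44.889°
axis k = ((R−Rᵀ)₃₂, (R−Rᵀ)₁₃, (R−Rᵀ)₂₁) / (2 sinθ) = (-0.495268, -0.035021, +0.868034)
rvec = θ·k = (-0.388022, -0.027437, +0.680068)

rvec=(-0.3880, -0.0274, 0.6801) tvec=(0.4740, -0.0057, 1.3422)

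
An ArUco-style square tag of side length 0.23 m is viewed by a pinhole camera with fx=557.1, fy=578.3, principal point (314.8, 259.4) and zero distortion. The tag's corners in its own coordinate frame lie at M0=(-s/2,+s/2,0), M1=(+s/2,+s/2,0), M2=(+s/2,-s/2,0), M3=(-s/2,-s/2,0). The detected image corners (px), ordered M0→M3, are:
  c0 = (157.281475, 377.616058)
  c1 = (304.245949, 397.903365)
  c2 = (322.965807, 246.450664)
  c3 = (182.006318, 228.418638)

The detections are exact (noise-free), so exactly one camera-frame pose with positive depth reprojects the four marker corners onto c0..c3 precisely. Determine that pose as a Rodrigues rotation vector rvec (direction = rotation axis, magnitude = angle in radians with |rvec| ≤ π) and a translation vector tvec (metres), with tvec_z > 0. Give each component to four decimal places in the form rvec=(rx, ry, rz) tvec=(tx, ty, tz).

rvec=(-0.1677, 0.0260, 0.1262) tvec=(-0.1156, 0.0783, 0.8788)

Intrinsics K: fx=557.1, fy=578.3, cx=314.8, cy=259.4
Marker side s = 0.23 m; corners in marker frame (Z=0):
  M0 = (-0.1150, +0.1150, 0)
  M1 = (+0.1150, +0.1150, 0)
  M2 = (+0.1150, -0.1150, 0)
  M3 = (-0.1150, -0.1150, 0)
Detected image corners:
  c0 = (157.281475, 377.616058) px
  c1 = (304.245949, 397.903365) px
  c2 = (322.965807, 246.450664) px
  c3 = (182.006318, 228.418638) px
Planar DLT: solve 8×8 A·h = b for H (H[2,2]=1):
  H  [+615.65621 -139.83405 +241.51716]
  H  [+70.28076 +594.92304 +310.93017]
  H  [-0.04132 -0.18759 +1.00000]
B = K⁻¹H; ‖b₁‖=1.137867, ‖b₂‖=1.137867; λ = 2/(‖b₁‖+‖b₂‖) = 0.878837, sign → tz>0 ⇒ λ=+0.878837
r₁ = λ·B[:,0] = (+0.99173,+0.12309,-0.03631); r₂ = λ·B[:,1] = (-0.12743,+0.97805,-0.16486)
r₃ = r₁×r₂ = (+0.01522,+0.16813,+0.98565); SVD([r₁ r₂ r₃]) → R = UVᵀ:
  R  [+0.99173 -0.12743 +0.01522]
  R  [+0.12309 +0.97805 +0.16813]
  R  [-0.03631 -0.16486 +0.98565]
t = (-0.11561, +0.07831, +0.87884) m
tr R = 2.955428; θ = arccos((tr R − 1)/2) = 0.211515 rad = 12.119°
axis k = ((R−Rᵀ)₃₂, (R−Rᵀ)₁₃, (R−Rᵀ)₂₁) / (2 sinθ) = (-0.793056, +0.122738, +0.596656)
rvec = θ·k = (-0.167743, +0.025961, +0.126202)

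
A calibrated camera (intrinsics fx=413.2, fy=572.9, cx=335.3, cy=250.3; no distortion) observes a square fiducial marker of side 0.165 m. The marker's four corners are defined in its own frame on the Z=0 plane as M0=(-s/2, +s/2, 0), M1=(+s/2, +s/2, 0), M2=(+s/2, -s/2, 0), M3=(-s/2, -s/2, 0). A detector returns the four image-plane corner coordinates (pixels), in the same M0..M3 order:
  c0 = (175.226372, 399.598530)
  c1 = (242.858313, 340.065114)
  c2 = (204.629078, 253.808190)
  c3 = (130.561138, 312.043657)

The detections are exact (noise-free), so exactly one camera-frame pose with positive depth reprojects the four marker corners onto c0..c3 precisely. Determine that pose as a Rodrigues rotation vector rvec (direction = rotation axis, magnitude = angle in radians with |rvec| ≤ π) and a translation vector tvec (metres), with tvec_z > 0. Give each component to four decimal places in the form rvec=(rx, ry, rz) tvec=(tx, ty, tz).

rvec=(0.2397, -0.3781, -0.5031) tvec=(-0.3097, 0.1176, 0.8800)

Intrinsics K: fx=413.2, fy=572.9, cx=335.3, cy=250.3
Marker side s = 0.165 m; corners in marker frame (Z=0):
  M0 = (-0.0825, +0.0825, 0)
  M1 = (+0.0825, +0.0825, 0)
  M2 = (+0.0825, -0.0825, 0)
  M3 = (-0.0825, -0.0825, 0)
Detected image corners:
  c0 = (175.226372, 399.598530) px
  c1 = (242.858313, 340.065114) px
  c2 = (204.629078, 253.808190) px
  c3 = (130.561138, 312.043657) px
Planar DLT: solve 8×8 A·h = b for H (H[2,2]=1):
  H  [+491.33516 +317.76784 +189.89815]
  H  [-248.64516 +642.89847 +326.84999]
  H  [+0.33196 +0.35635 +1.00000]
B = K⁻¹H; ‖b₁‖=1.136388, ‖b₂‖=1.136388; λ = 2/(‖b₁‖+‖b₂‖) = 0.879981, sign → tz>0 ⇒ λ=+0.879981
r₁ = λ·B[:,0] = (+0.80934,-0.50955,+0.29212); r₂ = λ·B[:,1] = (+0.42228,+0.85050,+0.31358)
r₃ = r₁×r₂ = (-0.40823,-0.13043,+0.90351); SVD([r₁ r₂ r₃]) → R = UVᵀ:
  R  [+0.80934 +0.42228 -0.40823]
  R  [-0.50955 +0.85050 -0.13043]
  R  [+0.29212 +0.31358 +0.90351]
t = (-0.30966, +0.11758, +0.87998) m
tr R = 2.563345; θ = arccos((tr R − 1)/2) = 0.673453 rad = 38.586°
axis k = ((R−Rᵀ)₃₂, (R−Rᵀ)₁₃, (R−Rᵀ)₂₁) / (2 sinθ) = (+0.355954, -0.561461, -0.747033)
rvec = θ·k = (+0.239718, -0.378118, -0.503092)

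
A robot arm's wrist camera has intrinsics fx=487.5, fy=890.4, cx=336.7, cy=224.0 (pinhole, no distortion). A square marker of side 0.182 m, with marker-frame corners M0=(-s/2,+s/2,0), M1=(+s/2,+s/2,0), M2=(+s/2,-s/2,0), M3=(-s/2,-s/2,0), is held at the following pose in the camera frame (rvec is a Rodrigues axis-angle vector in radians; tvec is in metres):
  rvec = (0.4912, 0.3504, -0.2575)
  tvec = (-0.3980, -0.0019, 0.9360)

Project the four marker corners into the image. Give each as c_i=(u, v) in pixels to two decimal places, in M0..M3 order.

c0=(118.58, 303.29) c1=(188.15, 282.23) c2=(142.06, 127.42) c3=(70.37, 161.85)

Intrinsics K: fx=487.5, fy=890.4, cx=336.7, cy=224.0
Marker side s = 0.182 m; corners in marker frame (Z=0):
  M0 = (-0.0910, +0.0910, 0)
  M1 = (+0.0910, +0.0910, 0)
  M2 = (+0.0910, -0.0910, 0)
  M3 = (-0.0910, -0.0910, 0)
rvec = (0.4912, 0.3504, -0.2575), |rvec| = θ = 0.65602 rad = 37.587°
Rodrigues: sinθ=0.60997, 1−cosθ=0.20757; R = I + sinθ·[k]× + (1−cosθ)·[k]×²:
    [+0.90880 +0.32244 +0.26480]
    [-0.15641 +0.85165 -0.50024]
    [-0.38681 +0.41320 +0.82441]
t = (-0.3980, -0.0019, 0.9360) m
M0: Pc = R·M0+t = (-0.45136, +0.08983, +1.00880); u = 487.5·(-0.45136)/1.00880 + 336.7 = 118.5822, v = 890.4·(+0.08983)/1.00880 + 224.0 = 303.2893
M1: Pc = R·M1+t = (-0.28596, +0.06137, +0.93840); u = 487.5·(-0.28596)/0.93840 + 336.7 = 188.1451, v = 890.4·(+0.06137)/0.93840 + 224.0 = 282.2275
M2: Pc = R·M2+t = (-0.34464, -0.09363, +0.86320); u = 487.5·(-0.34464)/0.86320 + 336.7 = 142.0606, v = 890.4·(-0.09363)/0.86320 + 224.0 = 127.4167
M3: Pc = R·M3+t = (-0.51004, -0.06517, +0.93360); u = 487.5·(-0.51004)/0.93360 + 336.7 = 70.3694, v = 890.4·(-0.06517)/0.93360 + 224.0 = 161.8487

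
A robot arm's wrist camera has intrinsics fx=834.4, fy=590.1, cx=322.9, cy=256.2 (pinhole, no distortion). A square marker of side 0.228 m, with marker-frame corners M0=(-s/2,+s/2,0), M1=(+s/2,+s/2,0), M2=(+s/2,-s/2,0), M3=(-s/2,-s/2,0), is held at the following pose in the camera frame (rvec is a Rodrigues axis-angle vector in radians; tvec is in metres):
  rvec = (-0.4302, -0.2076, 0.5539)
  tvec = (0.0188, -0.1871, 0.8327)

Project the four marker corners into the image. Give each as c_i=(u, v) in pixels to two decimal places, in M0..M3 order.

c0=(183.74, 132.20) c1=(387.24, 228.29) c2=(478.61, 116.17) c3=(300.65, 29.08)

Intrinsics K: fx=834.4, fy=590.1, cx=322.9, cy=256.2
Marker side s = 0.228 m; corners in marker frame (Z=0):
  M0 = (-0.1140, +0.1140, 0)
  M1 = (+0.1140, +0.1140, 0)
  M2 = (+0.1140, -0.1140, 0)
  M3 = (-0.1140, -0.1140, 0)
rvec = (-0.4302, -0.2076, 0.5539), |rvec| = θ = 0.73142 rad = 41.907°
Rodrigues: sinθ=0.66793, 1−cosθ=0.25577; R = I + sinθ·[k]× + (1−cosθ)·[k]×²:
    [+0.83271 -0.46312 -0.30350]
    [+0.54852 +0.76483 +0.33788]
    [+0.07565 -0.44783 +0.89091]
t = (0.0188, -0.1871, 0.8327) m
M0: Pc = R·M0+t = (-0.12892, -0.16244, +0.77302); u = 834.4·(-0.12892)/0.77302 + 322.9 = 183.7391, v = 590.1·(-0.16244)/0.77302 + 256.2 = 132.1987
M1: Pc = R·M1+t = (+0.06093, -0.03738, +0.79027); u = 834.4·(+0.06093)/0.79027 + 322.9 = 387.2360, v = 590.1·(-0.03738)/0.79027 + 256.2 = 228.2894
M2: Pc = R·M2+t = (+0.16652, -0.21176, +0.89238); u = 834.4·(+0.16652)/0.89238 + 322.9 = 478.6054, v = 590.1·(-0.21176)/0.89238 + 256.2 = 116.1700
M3: Pc = R·M3+t = (-0.02333, -0.33682, +0.87513); u = 834.4·(-0.02333)/0.87513 + 322.9 = 300.6524, v = 590.1·(-0.33682)/0.87513 + 256.2 = 29.0808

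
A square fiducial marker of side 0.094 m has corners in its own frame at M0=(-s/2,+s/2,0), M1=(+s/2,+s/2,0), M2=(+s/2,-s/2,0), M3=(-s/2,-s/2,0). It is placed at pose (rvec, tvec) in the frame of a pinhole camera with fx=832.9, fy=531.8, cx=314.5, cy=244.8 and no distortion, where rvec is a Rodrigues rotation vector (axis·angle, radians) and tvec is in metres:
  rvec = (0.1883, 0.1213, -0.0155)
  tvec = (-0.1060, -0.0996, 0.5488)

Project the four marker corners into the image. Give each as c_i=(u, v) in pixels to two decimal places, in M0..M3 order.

c0=(90.63, 194.53) c1=(226.81, 193.12) c2=(220.03, 99.54) c3=(79.63, 102.95)

Intrinsics K: fx=832.9, fy=531.8, cx=314.5, cy=244.8
Marker side s = 0.094 m; corners in marker frame (Z=0):
  M0 = (-0.0470, +0.0470, 0)
  M1 = (+0.0470, +0.0470, 0)
  M2 = (+0.0470, -0.0470, 0)
  M3 = (-0.0470, -0.0470, 0)
rvec = (0.1883, 0.1213, -0.0155), |rvec| = θ = 0.22452 rad = 12.864°
Rodrigues: sinθ=0.22264, 1−cosθ=0.02510; R = I + sinθ·[k]× + (1−cosθ)·[k]×²:
    [+0.99255 +0.02674 +0.11883]
    [-0.00400 +0.98223 -0.18766]
    [-0.12174 +0.18579 +0.97502]
t = (-0.1060, -0.0996, 0.5488) m
M0: Pc = R·M0+t = (-0.15139, -0.05325, +0.56325); u = 832.9·(-0.15139)/0.56325 + 314.5 = 90.6304, v = 531.8·(-0.05325)/0.56325 + 244.8 = 194.5260
M1: Pc = R·M1+t = (-0.05809, -0.05362, +0.55181); u = 832.9·(-0.05809)/0.55181 + 314.5 = 226.8146, v = 531.8·(-0.05362)/0.55181 + 244.8 = 193.1213
M2: Pc = R·M2+t = (-0.06061, -0.14595, +0.53435); u = 832.9·(-0.06061)/0.53435 + 314.5 = 220.0305, v = 531.8·(-0.14595)/0.53435 + 244.8 = 99.5430
M3: Pc = R·M3+t = (-0.15391, -0.14558, +0.54579); u = 832.9·(-0.15391)/0.54579 + 314.5 = 79.6310, v = 531.8·(-0.14558)/0.54579 + 244.8 = 102.9547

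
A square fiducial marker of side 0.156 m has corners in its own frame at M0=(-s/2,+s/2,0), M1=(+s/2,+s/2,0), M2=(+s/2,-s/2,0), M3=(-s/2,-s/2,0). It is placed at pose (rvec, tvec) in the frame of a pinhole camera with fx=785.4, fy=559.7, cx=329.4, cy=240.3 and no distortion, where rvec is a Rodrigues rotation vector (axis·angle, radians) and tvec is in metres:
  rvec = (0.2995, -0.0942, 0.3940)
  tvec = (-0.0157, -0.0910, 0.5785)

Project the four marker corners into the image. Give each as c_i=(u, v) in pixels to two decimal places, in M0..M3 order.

c0=(171.82, 192.01) c1=(362.19, 245.81) c2=(448.86, 111.19) c3=(247.54, 47.56)

Intrinsics K: fx=785.4, fy=559.7, cx=329.4, cy=240.3
Marker side s = 0.156 m; corners in marker frame (Z=0):
  M0 = (-0.0780, +0.0780, 0)
  M1 = (+0.0780, +0.0780, 0)
  M2 = (+0.0780, -0.0780, 0)
  M3 = (-0.0780, -0.0780, 0)
rvec = (0.2995, -0.0942, 0.3940), |rvec| = θ = 0.50380 rad = 28.865°
Rodrigues: sinθ=0.48275, 1−cosθ=0.12424; R = I + sinθ·[k]× + (1−cosθ)·[k]×²:
    [+0.91967 -0.39135 -0.03250]
    [+0.36373 +0.88010 -0.30516]
    [+0.14803 +0.26882 +0.95175]
t = (-0.0157, -0.0910, 0.5785) m
M0: Pc = R·M0+t = (-0.11796, -0.05072, +0.58792); u = 785.4·(-0.11796)/0.58792 + 329.4 = 171.8188, v = 559.7·(-0.05072)/0.58792 + 240.3 = 192.0115
M1: Pc = R·M1+t = (+0.02551, +0.00602, +0.61101); u = 785.4·(+0.02551)/0.61101 + 329.4 = 362.1885, v = 559.7·(+0.00602)/0.61101 + 240.3 = 245.8135
M2: Pc = R·M2+t = (+0.08656, -0.13128, +0.56908); u = 785.4·(+0.08656)/0.56908 + 329.4 = 448.8632, v = 559.7·(-0.13128)/0.56908 + 240.3 = 111.1867
M3: Pc = R·M3+t = (-0.05691, -0.18802, +0.54599); u = 785.4·(-0.05691)/0.54599 + 329.4 = 247.5374, v = 559.7·(-0.18802)/0.54599 + 240.3 = 47.5582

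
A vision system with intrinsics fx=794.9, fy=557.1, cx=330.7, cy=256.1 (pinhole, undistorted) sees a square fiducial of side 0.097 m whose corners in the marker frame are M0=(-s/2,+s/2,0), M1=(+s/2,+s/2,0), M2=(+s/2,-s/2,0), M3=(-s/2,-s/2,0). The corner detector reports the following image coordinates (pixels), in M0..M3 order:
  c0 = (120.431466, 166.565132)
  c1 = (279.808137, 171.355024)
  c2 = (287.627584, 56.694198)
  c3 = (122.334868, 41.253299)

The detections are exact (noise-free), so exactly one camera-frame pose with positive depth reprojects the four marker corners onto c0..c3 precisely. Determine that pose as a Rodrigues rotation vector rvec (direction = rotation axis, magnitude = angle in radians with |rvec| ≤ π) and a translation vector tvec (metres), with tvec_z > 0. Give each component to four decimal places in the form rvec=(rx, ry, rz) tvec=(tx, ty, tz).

rvec=(0.1981, -0.4228, 0.0198) tvec=(-0.0729, -0.1216, 0.4647)

Intrinsics K: fx=794.9, fy=557.1, cx=330.7, cy=256.1
Marker side s = 0.097 m; corners in marker frame (Z=0):
  M0 = (-0.0485, +0.0485, 0)
  M1 = (+0.0485, +0.0485, 0)
  M2 = (+0.0485, -0.0485, 0)
  M3 = (-0.0485, -0.0485, 0)
Detected image corners:
  c0 = (120.431466, 166.565132) px
  c1 = (279.808137, 171.355024) px
  c2 = (287.627584, 56.694198) px
  c3 = (122.334868, 41.253299) px
Planar DLT: solve 8×8 A·h = b for H (H[2,2]=1):
  H  [+1851.45458 +30.02374 +205.97222]
  H  [+199.23782 +1278.44118 +110.35305]
  H  [+0.88124 +0.40210 +1.00000]
B = K⁻¹H; ‖b₁‖=2.151843, ‖b₂‖=2.151843; λ = 2/(‖b₁‖+‖b₂‖) = 0.464718, sign → tz>0 ⇒ λ=+0.464718
r₁ = λ·B[:,0] = (+0.91203,-0.02206,+0.40953); r₂ = λ·B[:,1] = (-0.06019,+0.98054,+0.18686)
r₃ = r₁×r₂ = (-0.40568,-0.19507,+0.89296); SVD([r₁ r₂ r₃]) → R = UVᵀ:
  R  [+0.91203 -0.06019 -0.40568]
  R  [-0.02206 +0.98054 -0.19507]
  R  [+0.40953 +0.18686 +0.89296]
t = (-0.07292, -0.12158, +0.46472) m
tr R = 2.785527; θ = arccos((tr R − 1)/2) = 0.467354 rad = 26.777°
axis k = ((R−Rᵀ)₃₂, (R−Rᵀ)₁₃, (R−Rᵀ)₂₁) / (2 sinθ) = (+0.423875, -0.904732, +0.042311)
rvec = θ·k = (+0.198100, -0.422830, +0.019774)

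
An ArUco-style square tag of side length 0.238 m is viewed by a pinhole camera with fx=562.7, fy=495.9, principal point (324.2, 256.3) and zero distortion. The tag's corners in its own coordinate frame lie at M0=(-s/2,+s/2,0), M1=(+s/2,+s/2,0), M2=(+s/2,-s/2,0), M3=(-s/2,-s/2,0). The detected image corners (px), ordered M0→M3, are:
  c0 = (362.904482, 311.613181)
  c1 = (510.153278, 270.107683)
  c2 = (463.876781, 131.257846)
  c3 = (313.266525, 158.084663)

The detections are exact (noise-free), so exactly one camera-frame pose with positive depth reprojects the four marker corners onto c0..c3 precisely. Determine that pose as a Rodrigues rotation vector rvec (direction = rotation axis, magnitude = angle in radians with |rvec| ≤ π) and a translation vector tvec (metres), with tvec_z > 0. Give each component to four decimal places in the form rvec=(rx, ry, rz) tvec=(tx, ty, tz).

rvec=(-0.0743, -0.3203, -0.2692) tvec=(0.1268, -0.0622, 0.7764)

Intrinsics K: fx=562.7, fy=495.9, cx=324.2, cy=256.3
Marker side s = 0.238 m; corners in marker frame (Z=0):
  M0 = (-0.1190, +0.1190, 0)
  M1 = (+0.1190, +0.1190, 0)
  M2 = (+0.1190, -0.1190, 0)
  M3 = (-0.1190, -0.1190, 0)
Detected image corners:
  c0 = (362.904482, 311.613181) px
  c1 = (510.153278, 270.107683) px
  c2 = (463.876781, 131.257846) px
  c3 = (313.266525, 158.084663) px
Planar DLT: solve 8×8 A·h = b for H (H[2,2]=1):
  H  [+796.15744 +185.41657 +416.10088]
  H  [-53.48444 +604.41778 +216.59451]
  H  [+0.41297 -0.03815 +1.00000]
B = K⁻¹H; ‖b₁‖=1.288020, ‖b₂‖=1.288020; λ = 2/(‖b₁‖+‖b₂‖) = 0.776385, sign → tz>0 ⇒ λ=+0.776385
r₁ = λ·B[:,0] = (+0.91377,-0.24945,+0.32062); r₂ = λ·B[:,1] = (+0.27289,+0.96159,-0.02962)
r₃ = r₁×r₂ = (-0.30092,+0.11456,+0.94674); SVD([r₁ r₂ r₃]) → R = UVᵀ:
  R  [+0.91377 +0.27289 -0.30092]
  R  [-0.24945 +0.96159 +0.11456]
  R  [+0.32062 -0.02962 +0.94674]
t = (+0.12680, -0.06216, +0.77639) m
tr R = 2.822103; θ = arccos((tr R − 1)/2) = 0.424970 rad = 24.349°
axis k = ((R−Rᵀ)₃₂, (R−Rᵀ)₁₃, (R−Rᵀ)₂₁) / (2 sinθ) = (-0.174845, -0.753766, -0.633455)
rvec = θ·k = (-0.074304, -0.320328, -0.269199)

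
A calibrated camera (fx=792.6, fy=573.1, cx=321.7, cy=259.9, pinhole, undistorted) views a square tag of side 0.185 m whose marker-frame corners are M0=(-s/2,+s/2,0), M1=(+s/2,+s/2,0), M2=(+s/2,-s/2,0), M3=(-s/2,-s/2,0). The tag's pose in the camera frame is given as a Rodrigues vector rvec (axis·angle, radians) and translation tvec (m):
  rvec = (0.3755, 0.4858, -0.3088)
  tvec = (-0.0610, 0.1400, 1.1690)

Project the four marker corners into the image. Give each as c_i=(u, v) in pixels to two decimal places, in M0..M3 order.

Intrinsics K: fx=792.6, fy=573.1, cx=321.7, cy=259.9
Marker side s = 0.185 m; corners in marker frame (Z=0):
  M0 = (-0.0925, +0.0925, 0)
  M1 = (+0.0925, +0.0925, 0)
  M2 = (+0.0925, -0.0925, 0)
  M3 = (-0.0925, -0.0925, 0)
rvec = (0.3755, 0.4858, -0.3088), |rvec| = θ = 0.68728 rad = 39.378°
Rodrigues: sinθ=0.63444, 1−cosθ=0.22703; R = I + sinθ·[k]× + (1−cosθ)·[k]×²:
    [+0.84074 +0.37273 +0.39272]
    [-0.19738 +0.88640 -0.41873]
    [-0.50418 +0.27453 +0.81880]
t = (-0.0610, 0.1400, 1.1690) m
M0: Pc = R·M0+t = (-0.10429, +0.24025, +1.24103); u = 792.6·(-0.10429)/1.24103 + 321.7 = 255.0933, v = 573.1·(+0.24025)/1.24103 + 259.9 = 370.8459
M1: Pc = R·M1+t = (+0.05125, +0.20373, +1.14776); u = 792.6·(+0.05125)/1.14776 + 321.7 = 357.0888, v = 573.1·(+0.20373)/1.14776 + 259.9 = 361.6289
M2: Pc = R·M2+t = (-0.01771, +0.03975, +1.09697); u = 792.6·(-0.01771)/1.09697 + 321.7 = 308.9045, v = 573.1·(+0.03975)/1.09697 + 259.9 = 280.6670
M3: Pc = R·M3+t = (-0.17325, +0.07627, +1.19024); u = 792.6·(-0.17325)/1.19024 + 321.7 = 206.3329, v = 573.1·(+0.07627)/1.19024 + 259.9 = 296.6219

c0=(255.09, 370.85) c1=(357.09, 361.63) c2=(308.90, 280.67) c3=(206.33, 296.62)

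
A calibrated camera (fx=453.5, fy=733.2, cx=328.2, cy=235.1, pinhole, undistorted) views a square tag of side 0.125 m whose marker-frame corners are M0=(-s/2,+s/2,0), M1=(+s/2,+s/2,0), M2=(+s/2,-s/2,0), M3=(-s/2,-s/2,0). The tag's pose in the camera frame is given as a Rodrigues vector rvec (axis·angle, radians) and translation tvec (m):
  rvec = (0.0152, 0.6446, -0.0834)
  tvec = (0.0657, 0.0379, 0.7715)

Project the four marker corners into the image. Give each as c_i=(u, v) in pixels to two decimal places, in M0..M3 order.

c0=(340.03, 330.11) c1=(402.80, 330.72) c2=(396.29, 206.22) c3=(334.25, 217.15)

Intrinsics K: fx=453.5, fy=733.2, cx=328.2, cy=235.1
Marker side s = 0.125 m; corners in marker frame (Z=0):
  M0 = (-0.0625, +0.0625, 0)
  M1 = (+0.0625, +0.0625, 0)
  M2 = (+0.0625, -0.0625, 0)
  M3 = (-0.0625, -0.0625, 0)
rvec = (0.0152, 0.6446, -0.0834), |rvec| = θ = 0.65015 rad = 37.251°
Rodrigues: sinθ=0.60531, 1−cosθ=0.20401; R = I + sinθ·[k]× + (1−cosθ)·[k]×²:
    [+0.79610 +0.08238 +0.59953]
    [-0.07292 +0.99653 -0.04010]
    [-0.60075 -0.01179 +0.79935]
t = (0.0657, 0.0379, 0.7715) m
M0: Pc = R·M0+t = (+0.02109, +0.10474, +0.80831); u = 453.5·(+0.02109)/0.80831 + 328.2 = 340.0336, v = 733.2·(+0.10474)/0.80831 + 235.1 = 330.1079
M1: Pc = R·M1+t = (+0.12061, +0.09563, +0.73322); u = 453.5·(+0.12061)/0.73322 + 328.2 = 402.7952, v = 733.2·(+0.09563)/0.73322 + 235.1 = 330.7237
M2: Pc = R·M2+t = (+0.11031, -0.02894, +0.73469); u = 453.5·(+0.11031)/0.73469 + 328.2 = 396.2895, v = 733.2·(-0.02894)/0.73469 + 235.1 = 206.2181
M3: Pc = R·M3+t = (+0.01079, -0.01983, +0.80978); u = 453.5·(+0.01079)/0.80978 + 328.2 = 334.2455, v = 733.2·(-0.01983)/0.80978 + 235.1 = 217.1492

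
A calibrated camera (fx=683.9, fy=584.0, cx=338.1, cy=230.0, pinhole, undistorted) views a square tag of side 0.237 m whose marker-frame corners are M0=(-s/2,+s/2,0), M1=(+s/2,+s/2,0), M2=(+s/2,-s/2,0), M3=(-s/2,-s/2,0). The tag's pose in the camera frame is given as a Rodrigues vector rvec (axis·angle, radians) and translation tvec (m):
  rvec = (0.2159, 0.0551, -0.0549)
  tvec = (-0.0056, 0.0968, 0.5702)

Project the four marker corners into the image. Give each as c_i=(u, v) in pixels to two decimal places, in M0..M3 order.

Intrinsics K: fx=683.9, fy=584.0, cx=338.1, cy=230.0
Marker side s = 0.237 m; corners in marker frame (Z=0):
  M0 = (-0.1185, +0.1185, 0)
  M1 = (+0.1185, +0.1185, 0)
  M2 = (+0.1185, -0.1185, 0)
  M3 = (-0.1185, -0.1185, 0)
rvec = (0.2159, 0.0551, -0.0549), |rvec| = θ = 0.22948 rad = 13.148°
Rodrigues: sinθ=0.22747, 1−cosθ=0.02622; R = I + sinθ·[k]× + (1−cosθ)·[k]×²:
    [+0.99699 +0.06034 +0.04872]
    [-0.04850 +0.97530 -0.21552]
    [-0.06052 +0.21250 +0.97528]
t = (-0.0056, 0.0968, 0.5702) m
M0: Pc = R·M0+t = (-0.11659, +0.21812, +0.60255); u = 683.9·(-0.11659)/0.60255 + 338.1 = 205.7669, v = 584.0·(+0.21812)/0.60255 + 230.0 = 441.4033
M1: Pc = R·M1+t = (+0.11969, +0.20663, +0.58821); u = 683.9·(+0.11969)/0.58821 + 338.1 = 477.2652, v = 584.0·(+0.20663)/0.58821 + 230.0 = 435.1465
M2: Pc = R·M2+t = (+0.10539, -0.02452, +0.53785); u = 683.9·(+0.10539)/0.53785 + 338.1 = 472.1122, v = 584.0·(-0.02452)/0.53785 + 230.0 = 203.3765
M3: Pc = R·M3+t = (-0.13089, -0.01303, +0.55219); u = 683.9·(-0.13089)/0.55219 + 338.1 = 175.9852, v = 584.0·(-0.01303)/0.55219 + 230.0 = 216.2241

c0=(205.77, 441.40) c1=(477.27, 435.15) c2=(472.11, 203.38) c3=(175.99, 216.22)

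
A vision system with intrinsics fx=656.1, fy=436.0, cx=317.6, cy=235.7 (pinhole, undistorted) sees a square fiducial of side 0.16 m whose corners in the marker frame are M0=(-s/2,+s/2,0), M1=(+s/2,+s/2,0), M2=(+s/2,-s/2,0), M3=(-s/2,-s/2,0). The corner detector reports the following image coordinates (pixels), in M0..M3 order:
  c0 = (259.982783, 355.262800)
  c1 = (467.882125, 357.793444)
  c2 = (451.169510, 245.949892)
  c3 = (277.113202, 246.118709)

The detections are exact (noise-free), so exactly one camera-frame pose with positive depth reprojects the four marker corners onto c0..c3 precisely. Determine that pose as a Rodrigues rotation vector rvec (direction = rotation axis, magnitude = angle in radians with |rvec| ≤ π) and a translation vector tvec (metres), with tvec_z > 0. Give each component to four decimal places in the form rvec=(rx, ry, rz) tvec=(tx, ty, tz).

rvec=(-0.6646, 0.0765, 0.0228) tvec=(0.0384, 0.0773, 0.5554)

Intrinsics K: fx=656.1, fy=436.0, cx=317.6, cy=235.7
Marker side s = 0.16 m; corners in marker frame (Z=0):
  M0 = (-0.0800, +0.0800, 0)
  M1 = (+0.0800, +0.0800, 0)
  M2 = (+0.0800, -0.0800, 0)
  M3 = (-0.0800, -0.0800, 0)
Detected image corners:
  c0 = (259.982783, 355.262800) px
  c1 = (467.882125, 357.793444) px
  c2 = (451.169510, 245.949892) px
  c3 = (277.113202, 246.118709) px
Planar DLT: solve 8×8 A·h = b for H (H[2,2]=1):
  H  [+1132.96320 -405.74534 +362.97016]
  H  [-35.80357 +356.75858 +296.37875]
  H  [-0.14085 -1.10771 +1.00000]
B = K⁻¹H; ‖b₁‖=1.800526, ‖b₂‖=1.800526; λ = 2/(‖b₁‖+‖b₂‖) = 0.555393, sign → tz>0 ⇒ λ=+0.555393
r₁ = λ·B[:,0] = (+0.99693,-0.00332,-0.07823); r₂ = λ·B[:,1] = (-0.04566,+0.78704,-0.61522)
r₃ = r₁×r₂ = (+0.06361,+0.61690,+0.78447); SVD([r₁ r₂ r₃]) → R = UVᵀ:
  R  [+0.99693 -0.04566 +0.06361]
  R  [-0.00332 +0.78704 +0.61690]
  R  [-0.07823 -0.61522 +0.78447]
t = (+0.03841, +0.07729, +0.55539) m
tr R = 2.568434; θ = arccos((tr R − 1)/2) = 0.669363 rad = 38.352°
axis k = ((R−Rᵀ)₃₂, (R−Rᵀ)₁₃, (R−Rᵀ)₂₁) / (2 sinθ) = (-0.992861, +0.114297, +0.034118)
rvec = θ·k = (-0.664585, +0.076506, +0.022838)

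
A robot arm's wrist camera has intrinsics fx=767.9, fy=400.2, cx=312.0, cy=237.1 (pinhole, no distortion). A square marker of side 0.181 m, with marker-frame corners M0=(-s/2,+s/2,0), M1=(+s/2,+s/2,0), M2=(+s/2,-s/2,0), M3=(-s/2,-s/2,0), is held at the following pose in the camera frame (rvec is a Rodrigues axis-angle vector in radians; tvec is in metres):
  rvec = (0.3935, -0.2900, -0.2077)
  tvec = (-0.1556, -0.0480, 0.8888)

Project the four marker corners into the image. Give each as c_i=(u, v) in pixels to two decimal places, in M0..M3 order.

c0=(118.67, 262.21) c1=(265.09, 241.66) c2=(238.51, 167.14) c3=(77.81, 185.66)

Intrinsics K: fx=767.9, fy=400.2, cx=312.0, cy=237.1
Marker side s = 0.181 m; corners in marker frame (Z=0):
  M0 = (-0.0905, +0.0905, 0)
  M1 = (+0.0905, +0.0905, 0)
  M2 = (+0.0905, -0.0905, 0)
  M3 = (-0.0905, -0.0905, 0)
rvec = (0.3935, -0.2900, -0.2077), |rvec| = θ = 0.53111 rad = 30.431°
Rodrigues: sinθ=0.50649, 1−cosθ=0.13776; R = I + sinθ·[k]× + (1−cosθ)·[k]×²:
    [+0.93786 +0.14234 -0.31647]
    [-0.25380 +0.90331 -0.34584]
    [+0.23664 +0.40467 +0.88331]
t = (-0.1556, -0.0480, 0.8888) m
M0: Pc = R·M0+t = (-0.22759, +0.05672, +0.90401); u = 767.9·(-0.22759)/0.90401 + 312.0 = 118.6721, v = 400.2·(+0.05672)/0.90401 + 237.1 = 262.2092
M1: Pc = R·M1+t = (-0.05784, +0.01078, +0.94684); u = 767.9·(-0.05784)/0.94684 + 312.0 = 265.0898, v = 400.2·(+0.01078)/0.94684 + 237.1 = 241.6568
M2: Pc = R·M2+t = (-0.08361, -0.15272, +0.87359); u = 767.9·(-0.08361)/0.87359 + 312.0 = 238.5096, v = 400.2·(-0.15272)/0.87359 + 237.1 = 167.1382
M3: Pc = R·M3+t = (-0.25336, -0.10678, +0.83076); u = 767.9·(-0.25336)/0.83076 + 312.0 = 77.8122, v = 400.2·(-0.10678)/0.83076 + 237.1 = 185.6607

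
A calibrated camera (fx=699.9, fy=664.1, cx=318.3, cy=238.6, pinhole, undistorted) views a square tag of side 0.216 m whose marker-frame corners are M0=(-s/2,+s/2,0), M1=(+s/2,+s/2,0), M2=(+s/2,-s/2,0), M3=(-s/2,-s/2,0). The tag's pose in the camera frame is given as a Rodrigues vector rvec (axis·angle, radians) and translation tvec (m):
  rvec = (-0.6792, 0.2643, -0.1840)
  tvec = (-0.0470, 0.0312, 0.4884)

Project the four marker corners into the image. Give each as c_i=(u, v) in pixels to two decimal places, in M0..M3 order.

c0=(93.61, 452.01) c1=(431.17, 382.13) c2=(379.24, 141.59) c3=(126.09, 210.98)

Intrinsics K: fx=699.9, fy=664.1, cx=318.3, cy=238.6
Marker side s = 0.216 m; corners in marker frame (Z=0):
  M0 = (-0.1080, +0.1080, 0)
  M1 = (+0.1080, +0.1080, 0)
  M2 = (+0.1080, -0.1080, 0)
  M3 = (-0.1080, -0.1080, 0)
rvec = (-0.6792, 0.2643, -0.1840), |rvec| = θ = 0.75168 rad = 43.068°
Rodrigues: sinθ=0.68287, 1−cosθ=0.26946; R = I + sinθ·[k]× + (1−cosθ)·[k]×²:
    [+0.95054 +0.08155 +0.29970]
    [-0.25276 +0.76386 +0.59383]
    [-0.18051 -0.64021 +0.74669]
t = (-0.0470, 0.0312, 0.4884) m
M0: Pc = R·M0+t = (-0.14085, +0.14100, +0.43875); u = 699.9·(-0.14085)/0.43875 + 318.3 = 93.6127, v = 664.1·(+0.14100)/0.43875 + 238.6 = 452.0119
M1: Pc = R·M1+t = (+0.06447, +0.08640, +0.39976); u = 699.9·(+0.06447)/0.39976 + 318.3 = 431.1655, v = 664.1·(+0.08640)/0.39976 + 238.6 = 382.1274
M2: Pc = R·M2+t = (+0.04685, -0.07860, +0.53805); u = 699.9·(+0.04685)/0.53805 + 318.3 = 379.2448, v = 664.1·(-0.07860)/0.53805 + 238.6 = 141.5921
M3: Pc = R·M3+t = (-0.15847, -0.02400, +0.57704); u = 699.9·(-0.15847)/0.57704 + 318.3 = 126.0942, v = 664.1·(-0.02400)/0.57704 + 238.6 = 210.9814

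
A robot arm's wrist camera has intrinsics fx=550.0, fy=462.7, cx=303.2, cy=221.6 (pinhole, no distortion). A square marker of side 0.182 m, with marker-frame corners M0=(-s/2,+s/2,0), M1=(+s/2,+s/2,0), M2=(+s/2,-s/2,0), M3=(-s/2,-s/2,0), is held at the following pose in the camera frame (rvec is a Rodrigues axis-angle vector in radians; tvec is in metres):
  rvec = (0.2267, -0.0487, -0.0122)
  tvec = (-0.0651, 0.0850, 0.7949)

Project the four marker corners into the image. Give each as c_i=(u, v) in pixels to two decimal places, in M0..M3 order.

c0=(197.83, 321.58) c1=(320.91, 318.73) c2=(320.99, 218.47) c3=(191.38, 220.36)

Intrinsics K: fx=550.0, fy=462.7, cx=303.2, cy=221.6
Marker side s = 0.182 m; corners in marker frame (Z=0):
  M0 = (-0.0910, +0.0910, 0)
  M1 = (+0.0910, +0.0910, 0)
  M2 = (+0.0910, -0.0910, 0)
  M3 = (-0.0910, -0.0910, 0)
rvec = (0.2267, -0.0487, -0.0122), |rvec| = θ = 0.23219 rad = 13.304°
Rodrigues: sinθ=0.23011, 1−cosθ=0.02684; R = I + sinθ·[k]× + (1−cosθ)·[k]×²:
    [+0.99875 +0.00660 -0.04964]
    [-0.01759 +0.97434 -0.22437]
    [+0.04689 +0.22496 +0.97324]
t = (-0.0651, 0.0850, 0.7949) m
M0: Pc = R·M0+t = (-0.15539, +0.17527, +0.81111); u = 550.0·(-0.15539)/0.81111 + 303.2 = 197.8350, v = 462.7·(+0.17527)/0.81111 + 221.6 = 321.5814
M1: Pc = R·M1+t = (+0.02639, +0.17207, +0.81964); u = 550.0·(+0.02639)/0.81964 + 303.2 = 320.9057, v = 462.7·(+0.17207)/0.81964 + 221.6 = 318.7337
M2: Pc = R·M2+t = (+0.02519, -0.00527, +0.77869); u = 550.0·(+0.02519)/0.77869 + 303.2 = 320.9889, v = 462.7·(-0.00527)/0.77869 + 221.6 = 218.4711
M3: Pc = R·M3+t = (-0.15659, -0.00207, +0.77016); u = 550.0·(-0.15659)/0.77016 + 303.2 = 191.3763, v = 462.7·(-0.00207)/0.77016 + 221.6 = 220.3594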